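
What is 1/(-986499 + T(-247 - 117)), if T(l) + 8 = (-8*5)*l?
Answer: -1/971947 ≈ -1.0289e-6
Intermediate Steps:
T(l) = -8 - 40*l (T(l) = -8 + (-8*5)*l = -8 - 40*l)
1/(-986499 + T(-247 - 117)) = 1/(-986499 + (-8 - 40*(-247 - 117))) = 1/(-986499 + (-8 - 40*(-364))) = 1/(-986499 + (-8 + 14560)) = 1/(-986499 + 14552) = 1/(-971947) = -1/971947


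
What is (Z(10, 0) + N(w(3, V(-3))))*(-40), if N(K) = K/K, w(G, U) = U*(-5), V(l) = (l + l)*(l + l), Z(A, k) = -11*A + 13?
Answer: 3840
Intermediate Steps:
Z(A, k) = 13 - 11*A
V(l) = 4*l² (V(l) = (2*l)*(2*l) = 4*l²)
w(G, U) = -5*U
N(K) = 1
(Z(10, 0) + N(w(3, V(-3))))*(-40) = ((13 - 11*10) + 1)*(-40) = ((13 - 110) + 1)*(-40) = (-97 + 1)*(-40) = -96*(-40) = 3840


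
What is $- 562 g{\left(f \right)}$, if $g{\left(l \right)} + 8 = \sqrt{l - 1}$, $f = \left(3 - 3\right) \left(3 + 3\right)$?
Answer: $4496 - 562 i \approx 4496.0 - 562.0 i$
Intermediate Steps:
$f = 0$ ($f = 0 \cdot 6 = 0$)
$g{\left(l \right)} = -8 + \sqrt{-1 + l}$ ($g{\left(l \right)} = -8 + \sqrt{l - 1} = -8 + \sqrt{-1 + l}$)
$- 562 g{\left(f \right)} = - 562 \left(-8 + \sqrt{-1 + 0}\right) = - 562 \left(-8 + \sqrt{-1}\right) = - 562 \left(-8 + i\right) = 4496 - 562 i$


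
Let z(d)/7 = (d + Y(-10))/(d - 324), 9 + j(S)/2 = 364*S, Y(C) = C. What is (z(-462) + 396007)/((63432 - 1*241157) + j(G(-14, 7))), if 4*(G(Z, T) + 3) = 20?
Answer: -155632403/69280791 ≈ -2.2464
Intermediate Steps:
G(Z, T) = 2 (G(Z, T) = -3 + (1/4)*20 = -3 + 5 = 2)
j(S) = -18 + 728*S (j(S) = -18 + 2*(364*S) = -18 + 728*S)
z(d) = 7*(-10 + d)/(-324 + d) (z(d) = 7*((d - 10)/(d - 324)) = 7*((-10 + d)/(-324 + d)) = 7*(-10 + d)/(-324 + d))
(z(-462) + 396007)/((63432 - 1*241157) + j(G(-14, 7))) = (7*(-10 - 462)/(-324 - 462) + 396007)/((63432 - 1*241157) + (-18 + 728*2)) = (7*(-472)/(-786) + 396007)/((63432 - 241157) + (-18 + 1456)) = (7*(-1/786)*(-472) + 396007)/(-177725 + 1438) = (1652/393 + 396007)/(-176287) = (155632403/393)*(-1/176287) = -155632403/69280791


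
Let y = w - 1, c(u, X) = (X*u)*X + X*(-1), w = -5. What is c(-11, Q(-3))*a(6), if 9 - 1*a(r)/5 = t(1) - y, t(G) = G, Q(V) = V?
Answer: -960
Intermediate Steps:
c(u, X) = -X + u*X² (c(u, X) = u*X² - X = -X + u*X²)
y = -6 (y = -5 - 1 = -6)
a(r) = 10 (a(r) = 45 - 5*(1 - 1*(-6)) = 45 - 5*(1 + 6) = 45 - 5*7 = 45 - 35 = 10)
c(-11, Q(-3))*a(6) = -3*(-1 - 3*(-11))*10 = -3*(-1 + 33)*10 = -3*32*10 = -96*10 = -960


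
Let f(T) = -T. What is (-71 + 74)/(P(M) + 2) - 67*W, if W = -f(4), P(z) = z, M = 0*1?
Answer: -533/2 ≈ -266.50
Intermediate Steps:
M = 0
W = 4 (W = -(-1)*4 = -1*(-4) = 4)
(-71 + 74)/(P(M) + 2) - 67*W = (-71 + 74)/(0 + 2) - 67*4 = 3/2 - 268 = -533/2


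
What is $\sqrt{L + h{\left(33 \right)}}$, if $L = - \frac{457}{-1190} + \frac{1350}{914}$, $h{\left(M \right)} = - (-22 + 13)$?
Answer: $\frac{\sqrt{3212169419270}}{543830} \approx 3.2956$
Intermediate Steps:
$h{\left(M \right)} = 9$ ($h{\left(M \right)} = \left(-1\right) \left(-9\right) = 9$)
$L = \frac{1012099}{543830}$ ($L = \left(-457\right) \left(- \frac{1}{1190}\right) + 1350 \cdot \frac{1}{914} = \frac{457}{1190} + \frac{675}{457} = \frac{1012099}{543830} \approx 1.8611$)
$\sqrt{L + h{\left(33 \right)}} = \sqrt{\frac{1012099}{543830} + 9} = \sqrt{\frac{5906569}{543830}} = \frac{\sqrt{3212169419270}}{543830}$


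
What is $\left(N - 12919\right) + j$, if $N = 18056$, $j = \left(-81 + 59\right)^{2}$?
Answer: $5621$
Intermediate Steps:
$j = 484$ ($j = \left(-22\right)^{2} = 484$)
$\left(N - 12919\right) + j = \left(18056 - 12919\right) + 484 = 5137 + 484 = 5621$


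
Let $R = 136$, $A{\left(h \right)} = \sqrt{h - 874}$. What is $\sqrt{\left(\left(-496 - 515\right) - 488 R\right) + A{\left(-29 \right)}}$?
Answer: $\sqrt{-67379 + i \sqrt{903}} \approx 0.058 + 259.57 i$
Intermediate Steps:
$A{\left(h \right)} = \sqrt{-874 + h}$
$\sqrt{\left(\left(-496 - 515\right) - 488 R\right) + A{\left(-29 \right)}} = \sqrt{\left(\left(-496 - 515\right) - 66368\right) + \sqrt{-874 - 29}} = \sqrt{\left(-1011 - 66368\right) + \sqrt{-903}} = \sqrt{-67379 + i \sqrt{903}}$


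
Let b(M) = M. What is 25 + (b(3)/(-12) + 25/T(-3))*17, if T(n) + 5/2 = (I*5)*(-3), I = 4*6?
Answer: 2271/116 ≈ 19.578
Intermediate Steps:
I = 24
T(n) = -725/2 (T(n) = -5/2 + (24*5)*(-3) = -5/2 + 120*(-3) = -5/2 - 360 = -725/2)
25 + (b(3)/(-12) + 25/T(-3))*17 = 25 + (3/(-12) + 25/(-725/2))*17 = 25 + (3*(-1/12) + 25*(-2/725))*17 = 25 + (-1/4 - 2/29)*17 = 25 - 37/116*17 = 25 - 629/116 = 2271/116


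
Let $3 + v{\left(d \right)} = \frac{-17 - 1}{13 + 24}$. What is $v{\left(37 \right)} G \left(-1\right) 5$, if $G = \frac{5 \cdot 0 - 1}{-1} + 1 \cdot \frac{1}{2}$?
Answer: $\frac{1935}{74} \approx 26.149$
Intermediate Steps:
$v{\left(d \right)} = - \frac{129}{37}$ ($v{\left(d \right)} = -3 + \frac{-17 - 1}{13 + 24} = -3 - \frac{18}{37} = - \frac{129}{37}$)
$G = \frac{3}{2}$ ($G = \left(0 - 1\right) \left(-1\right) + 1 \cdot \frac{1}{2} = \left(-1\right) \left(-1\right) + \frac{1}{2} = 1 + \frac{1}{2} = \frac{3}{2} \approx 1.5$)
$v{\left(37 \right)} G \left(-1\right) 5 = - \frac{129 \cdot \frac{3}{2} \left(-1\right) 5}{37} = - \frac{129 \left(\left(- \frac{3}{2}\right) 5\right)}{37} = \left(- \frac{129}{37}\right) \left(- \frac{15}{2}\right) = \frac{1935}{74}$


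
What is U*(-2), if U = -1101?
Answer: 2202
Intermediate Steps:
U*(-2) = -1101*(-2) = 2202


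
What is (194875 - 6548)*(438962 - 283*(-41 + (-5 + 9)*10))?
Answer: 82721693115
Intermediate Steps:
(194875 - 6548)*(438962 - 283*(-41 + (-5 + 9)*10)) = 188327*(438962 - 283*(-41 + 4*10)) = 188327*(438962 - 283*(-41 + 40)) = 188327*(438962 - 283*(-1)) = 188327*(438962 + 283) = 188327*439245 = 82721693115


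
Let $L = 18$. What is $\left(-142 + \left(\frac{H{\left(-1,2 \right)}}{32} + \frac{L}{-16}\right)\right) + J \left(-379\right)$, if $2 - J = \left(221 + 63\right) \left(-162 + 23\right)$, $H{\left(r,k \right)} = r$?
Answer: $- \frac{478793765}{32} \approx -1.4962 \cdot 10^{7}$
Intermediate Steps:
$J = 39478$ ($J = 2 - \left(221 + 63\right) \left(-162 + 23\right) = 2 - 284 \left(-139\right) = 2 - -39476 = 2 + 39476 = 39478$)
$\left(-142 + \left(\frac{H{\left(-1,2 \right)}}{32} + \frac{L}{-16}\right)\right) + J \left(-379\right) = \left(-142 + \left(- \frac{1}{32} + \frac{18}{-16}\right)\right) + 39478 \left(-379\right) = \left(-142 + \left(\left(-1\right) \frac{1}{32} + 18 \left(- \frac{1}{16}\right)\right)\right) - 14962162 = \left(-142 - \frac{37}{32}\right) - 14962162 = - \frac{4581}{32} - 14962162 = - \frac{478793765}{32}$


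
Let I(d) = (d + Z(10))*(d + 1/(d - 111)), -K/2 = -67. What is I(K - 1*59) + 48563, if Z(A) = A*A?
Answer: 2220593/36 ≈ 61683.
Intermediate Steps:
K = 134 (K = -2*(-67) = 134)
Z(A) = A²
I(d) = (100 + d)*(d + 1/(-111 + d)) (I(d) = (d + 10²)*(d + 1/(d - 111)) = (d + 100)*(d + 1/(-111 + d)) = (100 + d)*(d + 1/(-111 + d)))
I(K - 1*59) + 48563 = (100 + (134 - 1*59)³ - 11099*(134 - 1*59) - 11*(134 - 1*59)²)/(-111 + (134 - 1*59)) + 48563 = (100 + (134 - 59)³ - 11099*(134 - 59) - 11*(134 - 59)²)/(-111 + (134 - 59)) + 48563 = (100 + 75³ - 11099*75 - 11*75²)/(-111 + 75) + 48563 = (100 + 421875 - 832425 - 11*5625)/(-36) + 48563 = -(100 + 421875 - 832425 - 61875)/36 + 48563 = -1/36*(-472325) + 48563 = 472325/36 + 48563 = 2220593/36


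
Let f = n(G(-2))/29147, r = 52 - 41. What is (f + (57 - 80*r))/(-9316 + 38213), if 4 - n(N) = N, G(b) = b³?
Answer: -23987969/842260859 ≈ -0.028480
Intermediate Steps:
n(N) = 4 - N
r = 11
f = 12/29147 (f = (4 - 1*(-2)³)/29147 = (4 - 1*(-8))*(1/29147) = (4 + 8)*(1/29147) = 12*(1/29147) = 12/29147 ≈ 0.00041171)
(f + (57 - 80*r))/(-9316 + 38213) = (12/29147 + (57 - 80*11))/(-9316 + 38213) = (12/29147 + (57 - 880))/28897 = (12/29147 - 823)*(1/28897) = -23987969/29147*1/28897 = -23987969/842260859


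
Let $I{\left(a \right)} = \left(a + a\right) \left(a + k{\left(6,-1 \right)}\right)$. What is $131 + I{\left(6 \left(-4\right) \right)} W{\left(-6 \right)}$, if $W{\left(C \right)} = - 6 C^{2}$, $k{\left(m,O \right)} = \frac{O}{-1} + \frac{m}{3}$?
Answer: $-217597$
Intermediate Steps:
$k{\left(m,O \right)} = - O + \frac{m}{3}$ ($k{\left(m,O \right)} = O \left(-1\right) + m \frac{1}{3} = - O + \frac{m}{3}$)
$I{\left(a \right)} = 2 a \left(3 + a\right)$ ($I{\left(a \right)} = \left(a + a\right) \left(a + \left(\left(-1\right) \left(-1\right) + \frac{1}{3} \cdot 6\right)\right) = 2 a \left(a + \left(1 + 2\right)\right) = 2 a \left(a + 3\right) = 2 a \left(3 + a\right)$)
$131 + I{\left(6 \left(-4\right) \right)} W{\left(-6 \right)} = 131 + 2 \cdot 6 \left(-4\right) \left(3 + 6 \left(-4\right)\right) \left(- 6 \left(-6\right)^{2}\right) = 131 + 2 \left(-24\right) \left(3 - 24\right) \left(\left(-6\right) 36\right) = 131 + 2 \left(-24\right) \left(-21\right) \left(-216\right) = 131 + 1008 \left(-216\right) = 131 - 217728 = -217597$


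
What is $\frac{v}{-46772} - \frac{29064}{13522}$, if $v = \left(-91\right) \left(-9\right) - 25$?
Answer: $- \frac{342529469}{158112746} \approx -2.1664$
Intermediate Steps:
$v = 794$ ($v = 819 - 25 = 794$)
$\frac{v}{-46772} - \frac{29064}{13522} = \frac{794}{-46772} - \frac{29064}{13522} = 794 \left(- \frac{1}{46772}\right) - \frac{14532}{6761} = - \frac{397}{23386} - \frac{14532}{6761} = - \frac{342529469}{158112746}$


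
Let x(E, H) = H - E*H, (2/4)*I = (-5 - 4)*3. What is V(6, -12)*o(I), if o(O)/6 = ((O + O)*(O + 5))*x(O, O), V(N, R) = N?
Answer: -565820640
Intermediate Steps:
I = -54 (I = 2*((-5 - 4)*3) = 2*(-9*3) = 2*(-27) = -54)
x(E, H) = H - E*H
o(O) = 12*O²*(1 - O)*(5 + O) (o(O) = 6*(((O + O)*(O + 5))*(O*(1 - O))) = 6*(((2*O)*(5 + O))*(O*(1 - O))) = 6*((2*O*(5 + O))*(O*(1 - O))) = 6*(2*O²*(1 - O)*(5 + O)) = 12*O²*(1 - O)*(5 + O))
V(6, -12)*o(I) = 6*(-12*(-54)²*(-1 - 54)*(5 - 54)) = 6*(-12*2916*(-55)*(-49)) = 6*(-94303440) = -565820640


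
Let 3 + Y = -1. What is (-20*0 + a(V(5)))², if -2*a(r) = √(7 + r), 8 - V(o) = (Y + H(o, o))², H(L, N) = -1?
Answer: -5/2 ≈ -2.5000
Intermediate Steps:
Y = -4 (Y = -3 - 1 = -4)
V(o) = -17 (V(o) = 8 - (-4 - 1)² = 8 - 1*(-5)² = 8 - 1*25 = 8 - 25 = -17)
a(r) = -√(7 + r)/2
(-20*0 + a(V(5)))² = (-20*0 - √(7 - 17)/2)² = (0 - I*√10/2)² = (-I*√10/2)² = -5/2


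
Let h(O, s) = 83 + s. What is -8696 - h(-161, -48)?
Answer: -8731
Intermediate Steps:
-8696 - h(-161, -48) = -8696 - (83 - 48) = -8696 - 1*35 = -8696 - 35 = -8731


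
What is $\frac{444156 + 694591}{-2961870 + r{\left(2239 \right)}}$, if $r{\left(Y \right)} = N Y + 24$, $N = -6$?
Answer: $- \frac{1138747}{2975280} \approx -0.38274$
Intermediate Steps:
$r{\left(Y \right)} = 24 - 6 Y$ ($r{\left(Y \right)} = - 6 Y + 24 = 24 - 6 Y$)
$\frac{444156 + 694591}{-2961870 + r{\left(2239 \right)}} = \frac{444156 + 694591}{-2961870 + \left(24 - 13434\right)} = \frac{1138747}{-2961870 + \left(24 - 13434\right)} = \frac{1138747}{-2961870 - 13410} = \frac{1138747}{-2975280} = 1138747 \left(- \frac{1}{2975280}\right) = - \frac{1138747}{2975280}$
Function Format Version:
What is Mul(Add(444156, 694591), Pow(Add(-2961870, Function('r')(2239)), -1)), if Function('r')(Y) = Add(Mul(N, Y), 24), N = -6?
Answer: Rational(-1138747, 2975280) ≈ -0.38274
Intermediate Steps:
Function('r')(Y) = Add(24, Mul(-6, Y)) (Function('r')(Y) = Add(Mul(-6, Y), 24) = Add(24, Mul(-6, Y)))
Mul(Add(444156, 694591), Pow(Add(-2961870, Function('r')(2239)), -1)) = Mul(Add(444156, 694591), Pow(Add(-2961870, Add(24, Mul(-6, 2239))), -1)) = Mul(1138747, Pow(Add(-2961870, Add(24, -13434)), -1)) = Mul(1138747, Pow(Add(-2961870, -13410), -1)) = Mul(1138747, Pow(-2975280, -1)) = Mul(1138747, Rational(-1, 2975280)) = Rational(-1138747, 2975280)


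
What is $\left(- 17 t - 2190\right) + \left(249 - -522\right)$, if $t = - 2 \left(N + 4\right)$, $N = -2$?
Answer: $-1351$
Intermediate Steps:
$t = -4$ ($t = - 2 \left(-2 + 4\right) = \left(-2\right) 2 = -4$)
$\left(- 17 t - 2190\right) + \left(249 - -522\right) = \left(\left(-17\right) \left(-4\right) - 2190\right) + \left(249 - -522\right) = \left(68 - 2190\right) + \left(249 + 522\right) = -2122 + 771 = -1351$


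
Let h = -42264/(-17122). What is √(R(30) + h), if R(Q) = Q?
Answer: √2379632682/8561 ≈ 5.6981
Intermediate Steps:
h = 21132/8561 (h = -42264*(-1/17122) = 21132/8561 ≈ 2.4684)
√(R(30) + h) = √(30 + 21132/8561) = √(277962/8561) = √2379632682/8561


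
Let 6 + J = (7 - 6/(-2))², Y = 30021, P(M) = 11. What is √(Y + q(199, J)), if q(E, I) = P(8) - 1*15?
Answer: √30017 ≈ 173.25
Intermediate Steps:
J = 94 (J = -6 + (7 - 6/(-2))² = -6 + (7 - 6*(-½))² = -6 + (7 + 3)² = -6 + 10² = -6 + 100 = 94)
q(E, I) = -4 (q(E, I) = 11 - 1*15 = 11 - 15 = -4)
√(Y + q(199, J)) = √(30021 - 4) = √30017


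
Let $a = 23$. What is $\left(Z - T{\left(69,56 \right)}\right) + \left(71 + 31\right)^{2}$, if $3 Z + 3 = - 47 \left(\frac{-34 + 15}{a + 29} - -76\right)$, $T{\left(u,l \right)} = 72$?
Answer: $\frac{475595}{52} \approx 9146.1$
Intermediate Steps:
$Z = - \frac{61669}{52}$ ($Z = -1 + \frac{\left(-47\right) \left(\frac{-34 + 15}{23 + 29} - -76\right)}{3} = -1 + \frac{\left(-47\right) \left(- \frac{19}{52} + 76\right)}{3} = -1 + \frac{\left(-47\right) \frac{3933}{52}}{3} = -1 + \frac{1}{3} \left(- \frac{184851}{52}\right) = -1 - \frac{61617}{52} = - \frac{61669}{52} \approx -1185.9$)
$\left(Z - T{\left(69,56 \right)}\right) + \left(71 + 31\right)^{2} = \left(- \frac{61669}{52} - 72\right) + \left(71 + 31\right)^{2} = \left(- \frac{61669}{52} - 72\right) + 102^{2} = - \frac{65413}{52} + 10404 = \frac{475595}{52}$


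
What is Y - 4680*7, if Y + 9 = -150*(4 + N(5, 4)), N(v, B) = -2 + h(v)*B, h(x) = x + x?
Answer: -39069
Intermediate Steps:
h(x) = 2*x
N(v, B) = -2 + 2*B*v (N(v, B) = -2 + (2*v)*B = -2 + 2*B*v)
Y = -6309 (Y = -9 - 150*(4 + (-2 + 2*4*5)) = -9 - 150*(4 + (-2 + 40)) = -9 - 150*(4 + 38) = -9 - 150*42 = -9 - 30*210 = -9 - 6300 = -6309)
Y - 4680*7 = -6309 - 4680*7 = -6309 - 468*70 = -6309 - 32760 = -39069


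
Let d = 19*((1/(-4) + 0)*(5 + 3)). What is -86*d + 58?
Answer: 3326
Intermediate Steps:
d = -38 (d = 19*((1*(-1/4) + 0)*8) = 19*((-1/4 + 0)*8) = 19*(-1/4*8) = 19*(-2) = -38)
-86*d + 58 = -86*(-38) + 58 = 3268 + 58 = 3326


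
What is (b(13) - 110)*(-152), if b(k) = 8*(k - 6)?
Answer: 8208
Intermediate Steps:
b(k) = -48 + 8*k (b(k) = 8*(-6 + k) = -48 + 8*k)
(b(13) - 110)*(-152) = ((-48 + 8*13) - 110)*(-152) = ((-48 + 104) - 110)*(-152) = (56 - 110)*(-152) = -54*(-152) = 8208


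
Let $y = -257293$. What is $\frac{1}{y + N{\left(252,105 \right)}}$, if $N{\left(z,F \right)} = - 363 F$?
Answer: $- \frac{1}{295408} \approx -3.3852 \cdot 10^{-6}$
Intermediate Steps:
$\frac{1}{y + N{\left(252,105 \right)}} = \frac{1}{-257293 - 38115} = \frac{1}{-295408} = - \frac{1}{295408}$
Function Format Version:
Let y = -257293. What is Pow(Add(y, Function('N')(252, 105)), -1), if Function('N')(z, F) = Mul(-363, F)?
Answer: Rational(-1, 295408) ≈ -3.3852e-6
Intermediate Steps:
Pow(Add(y, Function('N')(252, 105)), -1) = Pow(Add(-257293, Mul(-363, 105)), -1) = Pow(Add(-257293, -38115), -1) = Pow(-295408, -1) = Rational(-1, 295408)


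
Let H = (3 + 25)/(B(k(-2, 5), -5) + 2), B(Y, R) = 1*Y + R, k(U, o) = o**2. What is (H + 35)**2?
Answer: 159201/121 ≈ 1315.7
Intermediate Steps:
B(Y, R) = R + Y (B(Y, R) = Y + R = R + Y)
H = 14/11 (H = (3 + 25)/((-5 + 5**2) + 2) = 28/((-5 + 25) + 2) = 28/(20 + 2) = 28/22 = 28*(1/22) = 14/11 ≈ 1.2727)
(H + 35)**2 = (14/11 + 35)**2 = (399/11)**2 = 159201/121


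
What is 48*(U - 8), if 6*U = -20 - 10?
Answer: -624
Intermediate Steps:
U = -5 (U = (-20 - 10)/6 = (1/6)*(-30) = -5)
48*(U - 8) = 48*(-5 - 8) = 48*(-13) = -624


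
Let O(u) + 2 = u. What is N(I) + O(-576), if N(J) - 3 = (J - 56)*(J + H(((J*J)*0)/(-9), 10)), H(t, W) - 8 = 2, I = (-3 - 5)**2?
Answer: 17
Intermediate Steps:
O(u) = -2 + u
I = 64 (I = (-8)**2 = 64)
H(t, W) = 10 (H(t, W) = 8 + 2 = 10)
N(J) = 3 + (-56 + J)*(10 + J) (N(J) = 3 + (J - 56)*(J + 10) = 3 + (-56 + J)*(10 + J))
N(I) + O(-576) = (-557 + 64**2 - 46*64) + (-2 - 576) = (-557 + 4096 - 2944) - 578 = 595 - 578 = 17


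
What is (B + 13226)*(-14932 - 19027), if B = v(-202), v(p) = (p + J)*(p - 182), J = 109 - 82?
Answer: -2731186534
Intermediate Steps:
J = 27
v(p) = (-182 + p)*(27 + p) (v(p) = (p + 27)*(p - 182) = (27 + p)*(-182 + p) = (-182 + p)*(27 + p))
B = 67200 (B = -4914 + (-202)**2 - 155*(-202) = -4914 + 40804 + 31310 = 67200)
(B + 13226)*(-14932 - 19027) = (67200 + 13226)*(-14932 - 19027) = 80426*(-33959) = -2731186534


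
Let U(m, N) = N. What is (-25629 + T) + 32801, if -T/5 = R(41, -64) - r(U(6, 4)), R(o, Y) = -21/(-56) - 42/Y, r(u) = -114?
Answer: 211099/32 ≈ 6596.8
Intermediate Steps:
R(o, Y) = 3/8 - 42/Y (R(o, Y) = -21*(-1/56) - 42/Y = 3/8 - 42/Y)
T = -18405/32 (T = -5*((3/8 - 42/(-64)) - 1*(-114)) = -5*((3/8 - 42*(-1/64)) + 114) = -5*((3/8 + 21/32) + 114) = -5*(33/32 + 114) = -5*3681/32 = -18405/32 ≈ -575.16)
(-25629 + T) + 32801 = (-25629 - 18405/32) + 32801 = -838533/32 + 32801 = 211099/32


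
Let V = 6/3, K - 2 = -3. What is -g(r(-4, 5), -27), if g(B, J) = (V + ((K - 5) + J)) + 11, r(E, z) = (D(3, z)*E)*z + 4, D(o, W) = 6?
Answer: 20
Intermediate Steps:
K = -1 (K = 2 - 3 = -1)
V = 2 (V = 6*(⅓) = 2)
r(E, z) = 4 + 6*E*z (r(E, z) = (6*E)*z + 4 = 6*E*z + 4 = 4 + 6*E*z)
g(B, J) = 7 + J (g(B, J) = (2 + ((-1 - 5) + J)) + 11 = (2 + (-6 + J)) + 11 = (-4 + J) + 11 = 7 + J)
-g(r(-4, 5), -27) = -(7 - 27) = -1*(-20) = 20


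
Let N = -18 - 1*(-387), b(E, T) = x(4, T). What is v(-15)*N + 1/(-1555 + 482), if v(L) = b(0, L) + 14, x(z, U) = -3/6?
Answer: 10690297/2146 ≈ 4981.5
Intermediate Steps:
x(z, U) = -½ (x(z, U) = -3*⅙ = -½)
b(E, T) = -½
v(L) = 27/2 (v(L) = -½ + 14 = 27/2)
N = 369 (N = -18 + 387 = 369)
v(-15)*N + 1/(-1555 + 482) = (27/2)*369 + 1/(-1555 + 482) = 9963/2 + 1/(-1073) = 9963/2 - 1/1073 = 10690297/2146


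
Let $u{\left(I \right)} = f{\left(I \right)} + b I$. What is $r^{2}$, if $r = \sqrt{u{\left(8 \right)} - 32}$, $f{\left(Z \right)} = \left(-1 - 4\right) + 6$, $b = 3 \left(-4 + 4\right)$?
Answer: $-31$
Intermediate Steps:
$b = 0$ ($b = 3 \cdot 0 = 0$)
$f{\left(Z \right)} = 1$ ($f{\left(Z \right)} = \left(-1 - 4\right) + 6 = -5 + 6 = 1$)
$u{\left(I \right)} = 1$ ($u{\left(I \right)} = 1 + 0 I = 1 + 0 = 1$)
$r = i \sqrt{31}$ ($r = \sqrt{1 - 32} = \sqrt{-31} = i \sqrt{31} \approx 5.5678 i$)
$r^{2} = \left(i \sqrt{31}\right)^{2} = -31$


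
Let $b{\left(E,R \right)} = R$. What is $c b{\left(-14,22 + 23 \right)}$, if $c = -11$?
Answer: $-495$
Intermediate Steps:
$c b{\left(-14,22 + 23 \right)} = - 11 \left(22 + 23\right) = \left(-11\right) 45 = -495$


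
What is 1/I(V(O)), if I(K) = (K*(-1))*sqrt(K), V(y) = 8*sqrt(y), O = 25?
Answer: -sqrt(10)/800 ≈ -0.0039528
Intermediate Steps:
I(K) = -K**(3/2) (I(K) = (-K)*sqrt(K) = -K**(3/2))
1/I(V(O)) = 1/(-(8*sqrt(25))**(3/2)) = 1/(-(8*5)**(3/2)) = 1/(-40**(3/2)) = 1/(-80*sqrt(10)) = -sqrt(10)/800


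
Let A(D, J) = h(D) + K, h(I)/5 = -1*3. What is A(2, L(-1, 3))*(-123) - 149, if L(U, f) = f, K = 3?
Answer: 1327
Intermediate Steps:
h(I) = -15 (h(I) = 5*(-1*3) = 5*(-3) = -15)
A(D, J) = -12 (A(D, J) = -15 + 3 = -12)
A(2, L(-1, 3))*(-123) - 149 = -12*(-123) - 149 = 1476 - 149 = 1327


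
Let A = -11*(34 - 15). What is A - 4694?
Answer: -4903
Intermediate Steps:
A = -209 (A = -11*19 = -209)
A - 4694 = -209 - 4694 = -4903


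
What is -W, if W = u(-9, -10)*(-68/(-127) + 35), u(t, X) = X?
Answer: 45130/127 ≈ 355.35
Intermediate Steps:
W = -45130/127 (W = -10*(-68/(-127) + 35) = -10*(-68*(-1/127) + 35) = -10*(68/127 + 35) = -10*4513/127 = -45130/127 ≈ -355.35)
-W = -1*(-45130/127) = 45130/127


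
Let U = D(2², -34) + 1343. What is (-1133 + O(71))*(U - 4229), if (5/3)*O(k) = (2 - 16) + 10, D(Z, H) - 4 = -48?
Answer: 3326722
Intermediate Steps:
D(Z, H) = -44 (D(Z, H) = 4 - 48 = -44)
O(k) = -12/5 (O(k) = 3*((2 - 16) + 10)/5 = 3*(-14 + 10)/5 = (⅗)*(-4) = -12/5)
U = 1299 (U = -44 + 1343 = 1299)
(-1133 + O(71))*(U - 4229) = (-1133 - 12/5)*(1299 - 4229) = -5677/5*(-2930) = 3326722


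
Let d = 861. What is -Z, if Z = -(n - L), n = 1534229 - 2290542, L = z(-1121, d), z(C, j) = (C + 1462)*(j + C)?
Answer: -667653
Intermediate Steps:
z(C, j) = (1462 + C)*(C + j)
L = -88660 (L = (-1121)² + 1462*(-1121) + 1462*861 - 1121*861 = 1256641 - 1638902 + 1258782 - 965181 = -88660)
n = -756313
Z = 667653 (Z = -(-756313 - 1*(-88660)) = -(-756313 + 88660) = -1*(-667653) = 667653)
-Z = -1*667653 = -667653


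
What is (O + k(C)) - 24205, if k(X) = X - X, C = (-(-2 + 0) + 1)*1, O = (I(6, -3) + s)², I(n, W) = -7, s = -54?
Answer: -20484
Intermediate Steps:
O = 3721 (O = (-7 - 54)² = (-61)² = 3721)
C = 3 (C = (-1*(-2) + 1)*1 = (2 + 1)*1 = 3*1 = 3)
k(X) = 0
(O + k(C)) - 24205 = (3721 + 0) - 24205 = 3721 - 24205 = -20484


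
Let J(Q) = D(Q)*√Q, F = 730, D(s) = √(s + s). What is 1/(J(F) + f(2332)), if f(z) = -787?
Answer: 787/446431 + 730*√2/446431 ≈ 0.0040754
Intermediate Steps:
D(s) = √2*√s (D(s) = √(2*s) = √2*√s)
J(Q) = Q*√2 (J(Q) = (√2*√Q)*√Q = Q*√2)
1/(J(F) + f(2332)) = 1/(730*√2 - 787) = 1/(-787 + 730*√2)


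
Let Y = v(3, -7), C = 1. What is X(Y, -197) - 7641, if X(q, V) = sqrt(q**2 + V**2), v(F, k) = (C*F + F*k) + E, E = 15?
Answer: -7641 + sqrt(38818) ≈ -7444.0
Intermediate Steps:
v(F, k) = 15 + F + F*k (v(F, k) = (1*F + F*k) + 15 = (F + F*k) + 15 = 15 + F + F*k)
Y = -3 (Y = 15 + 3 + 3*(-7) = 15 + 3 - 21 = -3)
X(q, V) = sqrt(V**2 + q**2)
X(Y, -197) - 7641 = sqrt((-197)**2 + (-3)**2) - 7641 = sqrt(38809 + 9) - 7641 = sqrt(38818) - 7641 = -7641 + sqrt(38818)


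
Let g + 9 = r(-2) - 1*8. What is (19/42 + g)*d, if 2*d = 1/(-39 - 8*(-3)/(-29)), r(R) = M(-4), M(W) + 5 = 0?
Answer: 5249/19404 ≈ 0.27051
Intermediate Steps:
M(W) = -5 (M(W) = -5 + 0 = -5)
r(R) = -5
g = -22 (g = -9 + (-5 - 1*8) = -9 + (-5 - 8) = -9 - 13 = -22)
d = -29/2310 (d = 1/(2*(-39 - 8*(-3)/(-29))) = 1/(2*(-39 + 24*(-1/29))) = 1/(2*(-39 - 24/29)) = 1/(2*(-1155/29)) = (1/2)*(-29/1155) = -29/2310 ≈ -0.012554)
(19/42 + g)*d = (19/42 - 22)*(-29/2310) = -905/42*(-29/2310) = 5249/19404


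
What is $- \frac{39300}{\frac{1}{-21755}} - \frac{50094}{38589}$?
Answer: $\frac{10997498387802}{12863} \approx 8.5497 \cdot 10^{8}$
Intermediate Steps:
$- \frac{39300}{\frac{1}{-21755}} - \frac{50094}{38589} = - \frac{39300}{- \frac{1}{21755}} - \frac{16698}{12863} = \left(-39300\right) \left(-21755\right) - \frac{16698}{12863} = 854971500 - \frac{16698}{12863} = \frac{10997498387802}{12863}$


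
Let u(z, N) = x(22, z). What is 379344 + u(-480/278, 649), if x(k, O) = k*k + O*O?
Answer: 7338714388/19321 ≈ 3.7983e+5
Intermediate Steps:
x(k, O) = O² + k² (x(k, O) = k² + O² = O² + k²)
u(z, N) = 484 + z² (u(z, N) = z² + 22² = z² + 484 = 484 + z²)
379344 + u(-480/278, 649) = 379344 + (484 + (-480/278)²) = 379344 + (484 + (-480*1/278)²) = 379344 + (484 + (-240/139)²) = 379344 + (484 + 57600/19321) = 379344 + 9408964/19321 = 7338714388/19321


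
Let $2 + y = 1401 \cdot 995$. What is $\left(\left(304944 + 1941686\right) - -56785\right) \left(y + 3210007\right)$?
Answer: $10604922660000$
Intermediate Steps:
$y = 1393993$ ($y = -2 + 1401 \cdot 995 = -2 + 1393995 = 1393993$)
$\left(\left(304944 + 1941686\right) - -56785\right) \left(y + 3210007\right) = \left(\left(304944 + 1941686\right) - -56785\right) \left(1393993 + 3210007\right) = \left(2246630 + 56785\right) 4604000 = 2303415 \cdot 4604000 = 10604922660000$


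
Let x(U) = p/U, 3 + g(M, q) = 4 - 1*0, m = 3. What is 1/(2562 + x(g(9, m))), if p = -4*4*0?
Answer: 1/2562 ≈ 0.00039032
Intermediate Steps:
p = 0 (p = -16*0 = 0)
g(M, q) = 1 (g(M, q) = -3 + (4 - 1*0) = -3 + (4 + 0) = -3 + 4 = 1)
x(U) = 0 (x(U) = 0/U = 0)
1/(2562 + x(g(9, m))) = 1/(2562 + 0) = 1/2562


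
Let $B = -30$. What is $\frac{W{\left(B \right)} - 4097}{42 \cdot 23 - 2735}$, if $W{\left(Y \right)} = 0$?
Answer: $\frac{4097}{1769} \approx 2.316$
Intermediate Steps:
$\frac{W{\left(B \right)} - 4097}{42 \cdot 23 - 2735} = \frac{0 - 4097}{42 \cdot 23 - 2735} = - \frac{4097}{966 - 2735} = - \frac{4097}{-1769} = \left(-4097\right) \left(- \frac{1}{1769}\right) = \frac{4097}{1769}$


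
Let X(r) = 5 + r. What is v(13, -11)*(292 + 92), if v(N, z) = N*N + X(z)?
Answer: 62592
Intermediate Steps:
v(N, z) = 5 + z + N² (v(N, z) = N*N + (5 + z) = N² + (5 + z) = 5 + z + N²)
v(13, -11)*(292 + 92) = (5 - 11 + 13²)*(292 + 92) = (5 - 11 + 169)*384 = 163*384 = 62592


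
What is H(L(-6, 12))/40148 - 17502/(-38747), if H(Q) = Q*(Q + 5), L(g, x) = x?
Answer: 177643671/388903639 ≈ 0.45678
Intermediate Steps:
H(Q) = Q*(5 + Q)
H(L(-6, 12))/40148 - 17502/(-38747) = (12*(5 + 12))/40148 - 17502/(-38747) = (12*17)*(1/40148) - 17502*(-1/38747) = 204*(1/40148) + 17502/38747 = 51/10037 + 17502/38747 = 177643671/388903639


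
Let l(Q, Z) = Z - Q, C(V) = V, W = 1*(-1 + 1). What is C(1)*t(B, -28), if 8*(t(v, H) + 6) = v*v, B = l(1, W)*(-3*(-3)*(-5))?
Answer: 1977/8 ≈ 247.13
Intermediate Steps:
W = 0 (W = 1*0 = 0)
B = 45 (B = (0 - 1*1)*(-3*(-3)*(-5)) = (0 - 1)*(9*(-5)) = -1*(-45) = 45)
t(v, H) = -6 + v**2/8 (t(v, H) = -6 + (v*v)/8 = -6 + v**2/8)
C(1)*t(B, -28) = 1*(-6 + (1/8)*45**2) = 1*(-6 + (1/8)*2025) = 1*(-6 + 2025/8) = 1*(1977/8) = 1977/8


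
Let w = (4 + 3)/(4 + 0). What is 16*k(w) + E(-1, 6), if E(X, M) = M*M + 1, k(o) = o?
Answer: 65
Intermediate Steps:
w = 7/4 ≈ 1.7500
E(X, M) = 1 + M² (E(X, M) = M² + 1 = 1 + M²)
16*k(w) + E(-1, 6) = 16*(7/4) + (1 + 6²) = 28 + (1 + 36) = 28 + 37 = 65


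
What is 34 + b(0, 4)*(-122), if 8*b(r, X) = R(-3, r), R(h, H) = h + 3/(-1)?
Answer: 251/2 ≈ 125.50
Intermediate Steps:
R(h, H) = -3 + h (R(h, H) = h + 3*(-1) = h - 3 = -3 + h)
b(r, X) = -¾ (b(r, X) = (-3 - 3)/8 = (⅛)*(-6) = -¾)
34 + b(0, 4)*(-122) = 34 - ¾*(-122) = 34 + 183/2 = 251/2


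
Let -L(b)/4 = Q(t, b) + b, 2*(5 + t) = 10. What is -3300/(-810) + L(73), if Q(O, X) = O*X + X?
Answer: -15658/27 ≈ -579.93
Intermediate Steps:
t = 0 (t = -5 + (½)*10 = -5 + 5 = 0)
Q(O, X) = X + O*X
L(b) = -8*b (L(b) = -4*(b*(1 + 0) + b) = -4*(b*1 + b) = -4*(b + b) = -8*b)
-3300/(-810) + L(73) = -3300/(-810) - 8*73 = -3300*(-1/810) - 584 = 110/27 - 584 = -15658/27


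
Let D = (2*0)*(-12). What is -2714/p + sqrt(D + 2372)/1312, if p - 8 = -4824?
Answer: 1357/2408 + sqrt(593)/656 ≈ 0.60066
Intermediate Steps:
D = 0 (D = 0*(-12) = 0)
p = -4816 (p = 8 - 4824 = -4816)
-2714/p + sqrt(D + 2372)/1312 = -2714/(-4816) + sqrt(0 + 2372)/1312 = -2714*(-1/4816) + sqrt(2372)*(1/1312) = 1357/2408 + (2*sqrt(593))*(1/1312) = 1357/2408 + sqrt(593)/656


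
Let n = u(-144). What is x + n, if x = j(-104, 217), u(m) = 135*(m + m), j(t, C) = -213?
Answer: -39093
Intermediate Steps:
u(m) = 270*m (u(m) = 135*(2*m) = 270*m)
n = -38880 (n = 270*(-144) = -38880)
x = -213
x + n = -213 - 38880 = -39093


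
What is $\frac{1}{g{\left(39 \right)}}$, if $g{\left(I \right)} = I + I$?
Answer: $\frac{1}{78} \approx 0.012821$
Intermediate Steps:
$g{\left(I \right)} = 2 I$
$\frac{1}{g{\left(39 \right)}} = \frac{1}{2 \cdot 39} = \frac{1}{78}$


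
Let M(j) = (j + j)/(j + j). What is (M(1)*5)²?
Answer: 25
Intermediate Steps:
M(j) = 1 (M(j) = (2*j)/((2*j)) = (2*j)*(1/(2*j)) = 1)
(M(1)*5)² = (1*5)² = 5² = 25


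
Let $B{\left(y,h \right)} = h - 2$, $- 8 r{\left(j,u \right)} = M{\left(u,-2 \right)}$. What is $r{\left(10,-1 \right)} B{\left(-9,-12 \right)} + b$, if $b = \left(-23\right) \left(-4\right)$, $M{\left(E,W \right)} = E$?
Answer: $\frac{361}{4} \approx 90.25$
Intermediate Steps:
$r{\left(j,u \right)} = - \frac{u}{8}$
$b = 92$
$B{\left(y,h \right)} = -2 + h$
$r{\left(10,-1 \right)} B{\left(-9,-12 \right)} + b = \left(- \frac{1}{8}\right) \left(-1\right) \left(-2 - 12\right) + 92 = \frac{1}{8} \left(-14\right) + 92 = - \frac{7}{4} + 92 = \frac{361}{4}$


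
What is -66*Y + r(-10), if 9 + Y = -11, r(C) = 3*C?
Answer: 1290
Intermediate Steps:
Y = -20 (Y = -9 - 11 = -20)
-66*Y + r(-10) = -66*(-20) + 3*(-10) = 1320 - 30 = 1290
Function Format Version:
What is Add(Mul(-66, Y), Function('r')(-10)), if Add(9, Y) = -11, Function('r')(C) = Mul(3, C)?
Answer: 1290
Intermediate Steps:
Y = -20 (Y = Add(-9, -11) = -20)
Add(Mul(-66, Y), Function('r')(-10)) = Add(Mul(-66, -20), Mul(3, -10)) = Add(1320, -30) = 1290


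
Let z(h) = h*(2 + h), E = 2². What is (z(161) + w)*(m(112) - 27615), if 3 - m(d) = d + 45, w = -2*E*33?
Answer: -721410851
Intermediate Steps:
E = 4
w = -264 (w = -2*4*33 = -8*33 = -264)
m(d) = -42 - d (m(d) = 3 - (d + 45) = 3 - (45 + d) = 3 + (-45 - d) = -42 - d)
(z(161) + w)*(m(112) - 27615) = (161*(2 + 161) - 264)*((-42 - 1*112) - 27615) = (161*163 - 264)*((-42 - 112) - 27615) = (26243 - 264)*(-154 - 27615) = 25979*(-27769) = -721410851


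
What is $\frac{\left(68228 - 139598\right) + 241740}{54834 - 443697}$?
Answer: $- \frac{18930}{43207} \approx -0.43812$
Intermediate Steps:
$\frac{\left(68228 - 139598\right) + 241740}{54834 - 443697} = \frac{\left(68228 - 139598\right) + 241740}{-388863} = \left(-71370 + 241740\right) \left(- \frac{1}{388863}\right) = 170370 \left(- \frac{1}{388863}\right) = - \frac{18930}{43207}$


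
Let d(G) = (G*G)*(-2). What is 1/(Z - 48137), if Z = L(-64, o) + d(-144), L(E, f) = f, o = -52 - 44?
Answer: -1/89705 ≈ -1.1148e-5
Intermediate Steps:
o = -96
d(G) = -2*G² (d(G) = G²*(-2) = -2*G²)
Z = -41568 (Z = -96 - 2*(-144)² = -96 - 2*20736 = -96 - 41472 = -41568)
1/(Z - 48137) = 1/(-41568 - 48137) = 1/(-89705) = -1/89705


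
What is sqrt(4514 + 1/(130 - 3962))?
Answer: sqrt(16571145826)/1916 ≈ 67.186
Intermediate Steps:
sqrt(4514 + 1/(130 - 3962)) = sqrt(4514 + 1/(-3832)) = sqrt(4514 - 1/3832) = sqrt(17297647/3832) = sqrt(16571145826)/1916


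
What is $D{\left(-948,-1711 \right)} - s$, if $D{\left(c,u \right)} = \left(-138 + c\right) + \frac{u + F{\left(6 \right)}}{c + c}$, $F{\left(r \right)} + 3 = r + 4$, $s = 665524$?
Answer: $- \frac{52662119}{79} \approx -6.6661 \cdot 10^{5}$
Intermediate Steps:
$F{\left(r \right)} = 1 + r$ ($F{\left(r \right)} = -3 + \left(r + 4\right) = -3 + \left(4 + r\right) = 1 + r$)
$D{\left(c,u \right)} = -138 + c + \frac{7 + u}{2 c}$ ($D{\left(c,u \right)} = \left(-138 + c\right) + \frac{u + \left(1 + 6\right)}{c + c} = \left(-138 + c\right) + \frac{u + 7}{2 c} = \left(-138 + c\right) + \left(7 + u\right) \frac{1}{2 c} = \left(-138 + c\right) + \frac{7 + u}{2 c} = -138 + c + \frac{7 + u}{2 c}$)
$D{\left(-948,-1711 \right)} - s = \frac{7 - 1711 + 2 \left(-948\right) \left(-138 - 948\right)}{2 \left(-948\right)} - 665524 = \frac{1}{2} \left(- \frac{1}{948}\right) \left(7 - 1711 + 2 \left(-948\right) \left(-1086\right)\right) - 665524 = \frac{1}{2} \left(- \frac{1}{948}\right) \left(7 - 1711 + 2059056\right) - 665524 = \frac{1}{2} \left(- \frac{1}{948}\right) 2057352 - 665524 = - \frac{85723}{79} - 665524 = - \frac{52662119}{79}$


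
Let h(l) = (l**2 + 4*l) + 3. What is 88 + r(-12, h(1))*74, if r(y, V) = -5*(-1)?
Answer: 458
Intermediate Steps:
h(l) = 3 + l**2 + 4*l
r(y, V) = 5
88 + r(-12, h(1))*74 = 88 + 5*74 = 88 + 370 = 458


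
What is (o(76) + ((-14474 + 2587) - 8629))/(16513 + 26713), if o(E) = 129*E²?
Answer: 362294/21613 ≈ 16.763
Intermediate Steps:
(o(76) + ((-14474 + 2587) - 8629))/(16513 + 26713) = (129*76² + ((-14474 + 2587) - 8629))/(16513 + 26713) = (129*5776 + (-11887 - 8629))/43226 = (745104 - 20516)*(1/43226) = 724588*(1/43226) = 362294/21613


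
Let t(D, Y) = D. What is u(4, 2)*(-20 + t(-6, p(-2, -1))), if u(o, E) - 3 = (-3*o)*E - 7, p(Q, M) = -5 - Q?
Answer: 728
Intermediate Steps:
u(o, E) = -4 - 3*E*o (u(o, E) = 3 + ((-3*o)*E - 7) = 3 + (-3*E*o - 7) = 3 + (-7 - 3*E*o) = -4 - 3*E*o)
u(4, 2)*(-20 + t(-6, p(-2, -1))) = (-4 - 3*2*4)*(-20 - 6) = (-4 - 24)*(-26) = -28*(-26) = 728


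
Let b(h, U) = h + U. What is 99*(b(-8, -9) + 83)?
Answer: 6534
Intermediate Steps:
b(h, U) = U + h
99*(b(-8, -9) + 83) = 99*((-9 - 8) + 83) = 99*(-17 + 83) = 99*66 = 6534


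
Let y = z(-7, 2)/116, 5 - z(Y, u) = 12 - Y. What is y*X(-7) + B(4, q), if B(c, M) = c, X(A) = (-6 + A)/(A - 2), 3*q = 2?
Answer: 1997/522 ≈ 3.8257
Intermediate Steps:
q = ⅔ (q = (⅓)*2 = ⅔ ≈ 0.66667)
z(Y, u) = -7 + Y (z(Y, u) = 5 - (12 - Y) = 5 + (-12 + Y) = -7 + Y)
X(A) = (-6 + A)/(-2 + A)
y = -7/58 (y = (-7 - 7)/116 = -14*1/116 = -7/58 ≈ -0.12069)
y*X(-7) + B(4, q) = -7*(-6 - 7)/(58*(-2 - 7)) + 4 = -7*(-13)/(58*(-9)) + 4 = -(-7)*(-13)/522 + 4 = -7/58*13/9 + 4 = -91/522 + 4 = 1997/522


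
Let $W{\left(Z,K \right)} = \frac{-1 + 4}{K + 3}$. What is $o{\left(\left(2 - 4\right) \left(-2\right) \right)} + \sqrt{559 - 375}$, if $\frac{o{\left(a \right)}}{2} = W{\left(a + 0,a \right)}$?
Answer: $\frac{6}{7} + 2 \sqrt{46} \approx 14.422$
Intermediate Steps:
$W{\left(Z,K \right)} = \frac{3}{3 + K}$
$o{\left(a \right)} = \frac{6}{3 + a}$ ($o{\left(a \right)} = 2 \frac{3}{3 + a} = \frac{6}{3 + a}$)
$o{\left(\left(2 - 4\right) \left(-2\right) \right)} + \sqrt{559 - 375} = \frac{6}{3 + \left(2 - 4\right) \left(-2\right)} + \sqrt{559 - 375} = \frac{6}{3 - -4} + \sqrt{184} = \frac{6}{3 + 4} + 2 \sqrt{46} = \frac{6}{7} + 2 \sqrt{46}$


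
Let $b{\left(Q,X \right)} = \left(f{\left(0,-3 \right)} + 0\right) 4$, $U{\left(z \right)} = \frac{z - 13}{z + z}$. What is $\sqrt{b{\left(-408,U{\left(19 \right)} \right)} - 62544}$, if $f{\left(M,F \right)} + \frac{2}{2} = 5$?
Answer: $8 i \sqrt{977} \approx 250.06 i$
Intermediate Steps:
$f{\left(M,F \right)} = 4$ ($f{\left(M,F \right)} = -1 + 5 = 4$)
$U{\left(z \right)} = \frac{-13 + z}{2 z}$
$b{\left(Q,X \right)} = 16$ ($b{\left(Q,X \right)} = \left(4 + 0\right) 4 = 4 \cdot 4 = 16$)
$\sqrt{b{\left(-408,U{\left(19 \right)} \right)} - 62544} = \sqrt{16 - 62544} = \sqrt{-62528} = 8 i \sqrt{977}$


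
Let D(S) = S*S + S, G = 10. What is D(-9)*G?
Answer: 720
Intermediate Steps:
D(S) = S + S² (D(S) = S² + S = S + S²)
D(-9)*G = -9*(1 - 9)*10 = -9*(-8)*10 = 72*10 = 720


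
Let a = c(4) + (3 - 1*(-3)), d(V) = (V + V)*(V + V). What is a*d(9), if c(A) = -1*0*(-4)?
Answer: 1944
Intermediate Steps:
c(A) = 0 (c(A) = 0*(-4) = 0)
d(V) = 4*V**2 (d(V) = (2*V)*(2*V) = 4*V**2)
a = 6 (a = 0 + (3 - 1*(-3)) = 0 + (3 + 3) = 0 + 6 = 6)
a*d(9) = 6*(4*9**2) = 6*(4*81) = 6*324 = 1944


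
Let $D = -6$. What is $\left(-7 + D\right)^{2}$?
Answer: $169$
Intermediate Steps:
$\left(-7 + D\right)^{2} = \left(-7 - 6\right)^{2} = \left(-13\right)^{2} = 169$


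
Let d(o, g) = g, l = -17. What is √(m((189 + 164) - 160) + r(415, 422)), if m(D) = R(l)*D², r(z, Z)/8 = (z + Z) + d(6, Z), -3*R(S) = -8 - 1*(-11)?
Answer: I*√27177 ≈ 164.85*I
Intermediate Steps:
R(S) = -1 (R(S) = -(-8 - 1*(-11))/3 = -(-8 + 11)/3 = -⅓*3 = -1)
r(z, Z) = 8*z + 16*Z (r(z, Z) = 8*((z + Z) + Z) = 8*((Z + z) + Z) = 8*(z + 2*Z) = 8*z + 16*Z)
m(D) = -D²
√(m((189 + 164) - 160) + r(415, 422)) = √(-((189 + 164) - 160)² + (8*415 + 16*422)) = √(-(353 - 160)² + (3320 + 6752)) = √(-1*193² + 10072) = √(-1*37249 + 10072) = √(-37249 + 10072) = √(-27177) = I*√27177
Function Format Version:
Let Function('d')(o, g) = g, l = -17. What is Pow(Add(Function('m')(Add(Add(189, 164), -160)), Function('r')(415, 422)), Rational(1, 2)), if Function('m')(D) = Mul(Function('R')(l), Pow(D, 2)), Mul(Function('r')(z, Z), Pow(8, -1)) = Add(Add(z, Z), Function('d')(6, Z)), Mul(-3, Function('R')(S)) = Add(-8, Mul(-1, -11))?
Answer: Mul(I, Pow(27177, Rational(1, 2))) ≈ Mul(164.85, I)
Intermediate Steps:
Function('R')(S) = -1 (Function('R')(S) = Mul(Rational(-1, 3), Add(-8, Mul(-1, -11))) = Mul(Rational(-1, 3), Add(-8, 11)) = Mul(Rational(-1, 3), 3) = -1)
Function('r')(z, Z) = Add(Mul(8, z), Mul(16, Z)) (Function('r')(z, Z) = Mul(8, Add(Add(z, Z), Z)) = Mul(8, Add(Add(Z, z), Z)) = Mul(8, Add(z, Mul(2, Z))) = Add(Mul(8, z), Mul(16, Z)))
Function('m')(D) = Mul(-1, Pow(D, 2))
Pow(Add(Function('m')(Add(Add(189, 164), -160)), Function('r')(415, 422)), Rational(1, 2)) = Pow(Add(Mul(-1, Pow(Add(Add(189, 164), -160), 2)), Add(Mul(8, 415), Mul(16, 422))), Rational(1, 2)) = Pow(Add(Mul(-1, Pow(Add(353, -160), 2)), Add(3320, 6752)), Rational(1, 2)) = Pow(Add(Mul(-1, Pow(193, 2)), 10072), Rational(1, 2)) = Pow(Add(Mul(-1, 37249), 10072), Rational(1, 2)) = Pow(Add(-37249, 10072), Rational(1, 2)) = Pow(-27177, Rational(1, 2)) = Mul(I, Pow(27177, Rational(1, 2)))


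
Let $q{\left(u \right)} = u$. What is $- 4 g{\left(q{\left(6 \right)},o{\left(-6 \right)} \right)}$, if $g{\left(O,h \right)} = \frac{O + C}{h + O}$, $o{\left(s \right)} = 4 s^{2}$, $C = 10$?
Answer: $- \frac{32}{75} \approx -0.42667$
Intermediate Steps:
$g{\left(O,h \right)} = \frac{10 + O}{O + h}$ ($g{\left(O,h \right)} = \frac{O + 10}{h + O} = \frac{10 + O}{O + h}$)
$- 4 g{\left(q{\left(6 \right)},o{\left(-6 \right)} \right)} = - 4 \frac{10 + 6}{6 + 4 \left(-6\right)^{2}} = - 4 \frac{1}{6 + 4 \cdot 36} \cdot 16 = - 4 \frac{1}{6 + 144} \cdot 16 = - 4 \cdot \frac{1}{150} \cdot 16 = \left(-4\right) \frac{8}{75} = - \frac{32}{75}$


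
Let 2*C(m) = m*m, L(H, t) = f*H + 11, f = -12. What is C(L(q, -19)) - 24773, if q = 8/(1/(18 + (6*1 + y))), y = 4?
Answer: 7116783/2 ≈ 3.5584e+6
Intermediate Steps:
q = 224 (q = 8/(1/(18 + (6*1 + 4))) = 8/(1/(18 + (6 + 4))) = 8/(1/(18 + 10)) = 8/(1/28) = 8*28 = 224)
L(H, t) = 11 - 12*H (L(H, t) = -12*H + 11 = 11 - 12*H)
C(m) = m²/2 (C(m) = (m*m)/2 = m²/2)
C(L(q, -19)) - 24773 = (11 - 12*224)²/2 - 24773 = (11 - 2688)²/2 - 24773 = (½)*(-2677)² - 24773 = (½)*7166329 - 24773 = 7166329/2 - 24773 = 7116783/2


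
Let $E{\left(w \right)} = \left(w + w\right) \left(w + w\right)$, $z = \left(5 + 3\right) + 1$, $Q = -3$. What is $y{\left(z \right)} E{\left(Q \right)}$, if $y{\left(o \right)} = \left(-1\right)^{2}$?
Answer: $36$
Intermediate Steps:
$z = 9$ ($z = 8 + 1 = 9$)
$y{\left(o \right)} = 1$
$E{\left(w \right)} = 4 w^{2}$ ($E{\left(w \right)} = 2 w 2 w = 4 w^{2}$)
$y{\left(z \right)} E{\left(Q \right)} = 1 \cdot 4 \left(-3\right)^{2} = 1 \cdot 4 \cdot 9 = 1 \cdot 36 = 36$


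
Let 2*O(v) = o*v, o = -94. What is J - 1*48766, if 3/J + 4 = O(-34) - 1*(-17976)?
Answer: -954350617/19570 ≈ -48766.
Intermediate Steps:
O(v) = -47*v (O(v) = (-94*v)/2 = -47*v)
J = 3/19570 (J = 3/(-4 + (-47*(-34) - 1*(-17976))) = 3/(-4 + (1598 + 17976)) = 3/(-4 + 19574) = 3/19570 ≈ 0.00015330)
J - 1*48766 = 3/19570 - 1*48766 = 3/19570 - 48766 = -954350617/19570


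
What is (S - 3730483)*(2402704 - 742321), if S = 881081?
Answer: -4731098640966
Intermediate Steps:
(S - 3730483)*(2402704 - 742321) = (881081 - 3730483)*(2402704 - 742321) = -2849402*1660383 = -4731098640966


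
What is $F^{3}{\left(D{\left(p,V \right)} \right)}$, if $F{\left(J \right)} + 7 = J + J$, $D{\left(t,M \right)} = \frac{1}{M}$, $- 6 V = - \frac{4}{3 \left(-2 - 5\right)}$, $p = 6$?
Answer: $-343000$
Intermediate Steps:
$V = - \frac{2}{63}$ ($V = - \frac{\left(-4\right) \frac{1}{3 \left(-2 - 5\right)}}{6} = - \frac{\left(-4\right) \frac{1}{3 \left(-7\right)}}{6} = - \frac{\left(-4\right) \frac{1}{-21}}{6} = - \frac{\left(-4\right) \left(- \frac{1}{21}\right)}{6} = \left(- \frac{1}{6}\right) \frac{4}{21} = - \frac{2}{63} \approx -0.031746$)
$F{\left(J \right)} = -7 + 2 J$ ($F{\left(J \right)} = -7 + \left(J + J\right) = -7 + 2 J$)
$F^{3}{\left(D{\left(p,V \right)} \right)} = \left(-7 + \frac{2}{- \frac{2}{63}}\right)^{3} = \left(-7 + 2 \left(- \frac{63}{2}\right)\right)^{3} = \left(-7 - 63\right)^{3} = \left(-70\right)^{3} = -343000$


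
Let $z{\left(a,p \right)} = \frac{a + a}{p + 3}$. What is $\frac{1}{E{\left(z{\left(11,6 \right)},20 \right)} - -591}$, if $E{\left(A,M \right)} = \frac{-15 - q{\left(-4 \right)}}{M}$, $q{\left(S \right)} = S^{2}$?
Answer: $\frac{20}{11789} \approx 0.0016965$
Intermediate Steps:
$z{\left(a,p \right)} = \frac{2 a}{3 + p}$
$E{\left(A,M \right)} = - \frac{31}{M}$ ($E{\left(A,M \right)} = \frac{-15 - \left(-4\right)^{2}}{M} = \frac{-15 - 16}{M} = - \frac{31}{M}$)
$\frac{1}{E{\left(z{\left(11,6 \right)},20 \right)} - -591} = \frac{1}{- \frac{31}{20} - -591} = \frac{1}{\left(-31\right) \frac{1}{20} + 591} = \frac{1}{- \frac{31}{20} + 591} = \frac{1}{\frac{11789}{20}} = \frac{20}{11789}$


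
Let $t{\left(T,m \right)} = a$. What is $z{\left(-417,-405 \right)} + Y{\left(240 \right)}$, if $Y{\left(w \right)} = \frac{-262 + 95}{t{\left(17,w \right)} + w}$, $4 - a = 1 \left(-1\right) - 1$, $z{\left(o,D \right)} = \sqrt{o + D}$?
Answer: $- \frac{167}{246} + i \sqrt{822} \approx -0.67886 + 28.671 i$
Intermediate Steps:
$z{\left(o,D \right)} = \sqrt{D + o}$
$a = 6$ ($a = 4 - \left(1 \left(-1\right) - 1\right) = 4 - \left(-1 - 1\right) = 4 - -2 = 4 + 2 = 6$)
$t{\left(T,m \right)} = 6$
$Y{\left(w \right)} = - \frac{167}{6 + w}$ ($Y{\left(w \right)} = \frac{-262 + 95}{6 + w} = - \frac{167}{6 + w}$)
$z{\left(-417,-405 \right)} + Y{\left(240 \right)} = \sqrt{-405 - 417} - \frac{167}{6 + 240} = \sqrt{-822} - \frac{167}{246} = i \sqrt{822} - \frac{167}{246} = - \frac{167}{246} + i \sqrt{822}$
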